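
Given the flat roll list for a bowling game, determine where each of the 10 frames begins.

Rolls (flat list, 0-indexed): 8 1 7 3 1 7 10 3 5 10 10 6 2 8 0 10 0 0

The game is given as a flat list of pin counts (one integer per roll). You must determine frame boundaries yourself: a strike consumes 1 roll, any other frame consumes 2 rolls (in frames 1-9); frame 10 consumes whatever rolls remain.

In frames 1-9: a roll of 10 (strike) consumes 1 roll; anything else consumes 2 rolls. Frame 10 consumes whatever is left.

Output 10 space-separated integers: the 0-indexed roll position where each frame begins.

Frame 1 starts at roll index 0: rolls=8,1 (sum=9), consumes 2 rolls
Frame 2 starts at roll index 2: rolls=7,3 (sum=10), consumes 2 rolls
Frame 3 starts at roll index 4: rolls=1,7 (sum=8), consumes 2 rolls
Frame 4 starts at roll index 6: roll=10 (strike), consumes 1 roll
Frame 5 starts at roll index 7: rolls=3,5 (sum=8), consumes 2 rolls
Frame 6 starts at roll index 9: roll=10 (strike), consumes 1 roll
Frame 7 starts at roll index 10: roll=10 (strike), consumes 1 roll
Frame 8 starts at roll index 11: rolls=6,2 (sum=8), consumes 2 rolls
Frame 9 starts at roll index 13: rolls=8,0 (sum=8), consumes 2 rolls
Frame 10 starts at roll index 15: 3 remaining rolls

Answer: 0 2 4 6 7 9 10 11 13 15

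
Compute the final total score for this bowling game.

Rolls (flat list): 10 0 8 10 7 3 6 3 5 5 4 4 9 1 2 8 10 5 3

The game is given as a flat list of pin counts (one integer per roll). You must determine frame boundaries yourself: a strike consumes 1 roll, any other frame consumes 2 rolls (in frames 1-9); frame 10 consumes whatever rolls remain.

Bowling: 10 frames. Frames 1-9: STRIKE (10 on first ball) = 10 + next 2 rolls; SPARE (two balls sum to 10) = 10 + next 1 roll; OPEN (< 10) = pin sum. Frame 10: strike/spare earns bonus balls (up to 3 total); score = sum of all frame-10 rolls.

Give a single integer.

Answer: 143

Derivation:
Frame 1: STRIKE. 10 + next two rolls (0+8) = 18. Cumulative: 18
Frame 2: OPEN (0+8=8). Cumulative: 26
Frame 3: STRIKE. 10 + next two rolls (7+3) = 20. Cumulative: 46
Frame 4: SPARE (7+3=10). 10 + next roll (6) = 16. Cumulative: 62
Frame 5: OPEN (6+3=9). Cumulative: 71
Frame 6: SPARE (5+5=10). 10 + next roll (4) = 14. Cumulative: 85
Frame 7: OPEN (4+4=8). Cumulative: 93
Frame 8: SPARE (9+1=10). 10 + next roll (2) = 12. Cumulative: 105
Frame 9: SPARE (2+8=10). 10 + next roll (10) = 20. Cumulative: 125
Frame 10: STRIKE. Sum of all frame-10 rolls (10+5+3) = 18. Cumulative: 143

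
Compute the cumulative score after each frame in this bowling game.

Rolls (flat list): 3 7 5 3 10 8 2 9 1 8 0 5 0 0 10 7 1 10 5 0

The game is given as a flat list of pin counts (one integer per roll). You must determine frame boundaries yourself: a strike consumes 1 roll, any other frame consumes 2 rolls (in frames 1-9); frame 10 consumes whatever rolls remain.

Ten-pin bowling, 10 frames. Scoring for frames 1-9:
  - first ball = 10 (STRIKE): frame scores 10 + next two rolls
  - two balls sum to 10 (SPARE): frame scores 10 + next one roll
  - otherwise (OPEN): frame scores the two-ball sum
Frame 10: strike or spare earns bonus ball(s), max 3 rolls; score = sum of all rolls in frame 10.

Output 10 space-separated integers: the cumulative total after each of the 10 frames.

Answer: 15 23 43 62 80 88 93 110 118 133

Derivation:
Frame 1: SPARE (3+7=10). 10 + next roll (5) = 15. Cumulative: 15
Frame 2: OPEN (5+3=8). Cumulative: 23
Frame 3: STRIKE. 10 + next two rolls (8+2) = 20. Cumulative: 43
Frame 4: SPARE (8+2=10). 10 + next roll (9) = 19. Cumulative: 62
Frame 5: SPARE (9+1=10). 10 + next roll (8) = 18. Cumulative: 80
Frame 6: OPEN (8+0=8). Cumulative: 88
Frame 7: OPEN (5+0=5). Cumulative: 93
Frame 8: SPARE (0+10=10). 10 + next roll (7) = 17. Cumulative: 110
Frame 9: OPEN (7+1=8). Cumulative: 118
Frame 10: STRIKE. Sum of all frame-10 rolls (10+5+0) = 15. Cumulative: 133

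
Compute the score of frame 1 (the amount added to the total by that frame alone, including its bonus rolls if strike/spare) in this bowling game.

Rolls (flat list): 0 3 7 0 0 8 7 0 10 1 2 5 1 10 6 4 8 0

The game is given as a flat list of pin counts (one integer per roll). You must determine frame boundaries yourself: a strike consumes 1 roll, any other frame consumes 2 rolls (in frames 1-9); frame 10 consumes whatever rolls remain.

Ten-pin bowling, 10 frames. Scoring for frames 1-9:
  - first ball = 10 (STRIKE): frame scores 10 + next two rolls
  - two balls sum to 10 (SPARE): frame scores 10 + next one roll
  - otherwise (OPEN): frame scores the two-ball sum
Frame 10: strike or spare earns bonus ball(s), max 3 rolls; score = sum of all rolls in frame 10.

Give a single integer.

Answer: 3

Derivation:
Frame 1: OPEN (0+3=3). Cumulative: 3
Frame 2: OPEN (7+0=7). Cumulative: 10
Frame 3: OPEN (0+8=8). Cumulative: 18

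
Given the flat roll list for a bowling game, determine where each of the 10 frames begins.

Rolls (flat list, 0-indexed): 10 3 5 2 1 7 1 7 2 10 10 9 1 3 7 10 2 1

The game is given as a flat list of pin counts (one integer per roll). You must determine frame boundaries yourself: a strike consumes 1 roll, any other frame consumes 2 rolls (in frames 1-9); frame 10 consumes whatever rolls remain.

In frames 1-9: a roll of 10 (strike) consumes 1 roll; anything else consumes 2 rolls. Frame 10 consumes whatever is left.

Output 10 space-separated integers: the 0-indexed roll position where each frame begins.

Answer: 0 1 3 5 7 9 10 11 13 15

Derivation:
Frame 1 starts at roll index 0: roll=10 (strike), consumes 1 roll
Frame 2 starts at roll index 1: rolls=3,5 (sum=8), consumes 2 rolls
Frame 3 starts at roll index 3: rolls=2,1 (sum=3), consumes 2 rolls
Frame 4 starts at roll index 5: rolls=7,1 (sum=8), consumes 2 rolls
Frame 5 starts at roll index 7: rolls=7,2 (sum=9), consumes 2 rolls
Frame 6 starts at roll index 9: roll=10 (strike), consumes 1 roll
Frame 7 starts at roll index 10: roll=10 (strike), consumes 1 roll
Frame 8 starts at roll index 11: rolls=9,1 (sum=10), consumes 2 rolls
Frame 9 starts at roll index 13: rolls=3,7 (sum=10), consumes 2 rolls
Frame 10 starts at roll index 15: 3 remaining rolls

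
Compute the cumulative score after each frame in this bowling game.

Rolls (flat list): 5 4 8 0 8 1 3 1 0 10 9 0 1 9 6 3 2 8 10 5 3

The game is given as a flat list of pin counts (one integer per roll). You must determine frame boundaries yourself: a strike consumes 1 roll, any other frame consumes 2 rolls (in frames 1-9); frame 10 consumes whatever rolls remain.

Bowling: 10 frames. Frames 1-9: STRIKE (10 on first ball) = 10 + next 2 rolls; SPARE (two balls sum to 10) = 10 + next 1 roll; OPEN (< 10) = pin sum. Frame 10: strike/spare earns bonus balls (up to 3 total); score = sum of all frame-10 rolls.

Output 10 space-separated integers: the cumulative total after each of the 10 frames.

Answer: 9 17 26 30 49 58 74 83 103 121

Derivation:
Frame 1: OPEN (5+4=9). Cumulative: 9
Frame 2: OPEN (8+0=8). Cumulative: 17
Frame 3: OPEN (8+1=9). Cumulative: 26
Frame 4: OPEN (3+1=4). Cumulative: 30
Frame 5: SPARE (0+10=10). 10 + next roll (9) = 19. Cumulative: 49
Frame 6: OPEN (9+0=9). Cumulative: 58
Frame 7: SPARE (1+9=10). 10 + next roll (6) = 16. Cumulative: 74
Frame 8: OPEN (6+3=9). Cumulative: 83
Frame 9: SPARE (2+8=10). 10 + next roll (10) = 20. Cumulative: 103
Frame 10: STRIKE. Sum of all frame-10 rolls (10+5+3) = 18. Cumulative: 121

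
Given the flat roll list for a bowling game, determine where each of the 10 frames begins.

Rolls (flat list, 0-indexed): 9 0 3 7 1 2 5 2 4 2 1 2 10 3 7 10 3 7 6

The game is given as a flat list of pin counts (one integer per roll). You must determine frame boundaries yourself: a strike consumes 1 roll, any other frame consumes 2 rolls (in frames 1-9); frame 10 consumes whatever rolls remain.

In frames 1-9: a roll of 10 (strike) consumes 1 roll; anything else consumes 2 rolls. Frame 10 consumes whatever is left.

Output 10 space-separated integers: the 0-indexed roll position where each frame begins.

Answer: 0 2 4 6 8 10 12 13 15 16

Derivation:
Frame 1 starts at roll index 0: rolls=9,0 (sum=9), consumes 2 rolls
Frame 2 starts at roll index 2: rolls=3,7 (sum=10), consumes 2 rolls
Frame 3 starts at roll index 4: rolls=1,2 (sum=3), consumes 2 rolls
Frame 4 starts at roll index 6: rolls=5,2 (sum=7), consumes 2 rolls
Frame 5 starts at roll index 8: rolls=4,2 (sum=6), consumes 2 rolls
Frame 6 starts at roll index 10: rolls=1,2 (sum=3), consumes 2 rolls
Frame 7 starts at roll index 12: roll=10 (strike), consumes 1 roll
Frame 8 starts at roll index 13: rolls=3,7 (sum=10), consumes 2 rolls
Frame 9 starts at roll index 15: roll=10 (strike), consumes 1 roll
Frame 10 starts at roll index 16: 3 remaining rolls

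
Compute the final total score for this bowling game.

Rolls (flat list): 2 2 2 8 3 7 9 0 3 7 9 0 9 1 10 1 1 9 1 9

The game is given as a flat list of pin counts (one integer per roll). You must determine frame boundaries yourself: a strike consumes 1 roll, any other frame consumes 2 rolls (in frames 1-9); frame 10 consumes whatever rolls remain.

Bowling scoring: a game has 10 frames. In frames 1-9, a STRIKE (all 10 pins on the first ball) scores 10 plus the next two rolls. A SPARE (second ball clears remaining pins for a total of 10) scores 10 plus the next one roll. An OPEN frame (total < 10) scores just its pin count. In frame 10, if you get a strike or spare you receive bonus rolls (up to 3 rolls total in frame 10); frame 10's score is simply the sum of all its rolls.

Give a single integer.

Frame 1: OPEN (2+2=4). Cumulative: 4
Frame 2: SPARE (2+8=10). 10 + next roll (3) = 13. Cumulative: 17
Frame 3: SPARE (3+7=10). 10 + next roll (9) = 19. Cumulative: 36
Frame 4: OPEN (9+0=9). Cumulative: 45
Frame 5: SPARE (3+7=10). 10 + next roll (9) = 19. Cumulative: 64
Frame 6: OPEN (9+0=9). Cumulative: 73
Frame 7: SPARE (9+1=10). 10 + next roll (10) = 20. Cumulative: 93
Frame 8: STRIKE. 10 + next two rolls (1+1) = 12. Cumulative: 105
Frame 9: OPEN (1+1=2). Cumulative: 107
Frame 10: SPARE. Sum of all frame-10 rolls (9+1+9) = 19. Cumulative: 126

Answer: 126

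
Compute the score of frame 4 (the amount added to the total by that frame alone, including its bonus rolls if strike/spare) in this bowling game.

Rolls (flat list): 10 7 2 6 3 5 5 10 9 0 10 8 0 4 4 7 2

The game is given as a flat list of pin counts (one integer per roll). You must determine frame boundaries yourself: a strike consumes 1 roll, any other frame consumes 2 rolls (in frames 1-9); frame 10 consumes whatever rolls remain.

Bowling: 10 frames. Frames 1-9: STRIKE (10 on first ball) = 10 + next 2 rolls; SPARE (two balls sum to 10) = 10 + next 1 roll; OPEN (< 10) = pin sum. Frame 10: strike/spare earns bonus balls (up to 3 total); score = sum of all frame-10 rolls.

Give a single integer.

Answer: 20

Derivation:
Frame 1: STRIKE. 10 + next two rolls (7+2) = 19. Cumulative: 19
Frame 2: OPEN (7+2=9). Cumulative: 28
Frame 3: OPEN (6+3=9). Cumulative: 37
Frame 4: SPARE (5+5=10). 10 + next roll (10) = 20. Cumulative: 57
Frame 5: STRIKE. 10 + next two rolls (9+0) = 19. Cumulative: 76
Frame 6: OPEN (9+0=9). Cumulative: 85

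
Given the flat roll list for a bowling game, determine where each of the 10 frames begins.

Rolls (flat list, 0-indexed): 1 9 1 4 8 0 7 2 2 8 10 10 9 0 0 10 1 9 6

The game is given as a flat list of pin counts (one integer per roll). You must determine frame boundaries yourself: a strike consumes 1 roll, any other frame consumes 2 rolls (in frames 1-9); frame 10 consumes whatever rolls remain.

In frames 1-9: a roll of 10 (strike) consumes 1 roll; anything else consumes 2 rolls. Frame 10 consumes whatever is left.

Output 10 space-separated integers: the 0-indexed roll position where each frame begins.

Frame 1 starts at roll index 0: rolls=1,9 (sum=10), consumes 2 rolls
Frame 2 starts at roll index 2: rolls=1,4 (sum=5), consumes 2 rolls
Frame 3 starts at roll index 4: rolls=8,0 (sum=8), consumes 2 rolls
Frame 4 starts at roll index 6: rolls=7,2 (sum=9), consumes 2 rolls
Frame 5 starts at roll index 8: rolls=2,8 (sum=10), consumes 2 rolls
Frame 6 starts at roll index 10: roll=10 (strike), consumes 1 roll
Frame 7 starts at roll index 11: roll=10 (strike), consumes 1 roll
Frame 8 starts at roll index 12: rolls=9,0 (sum=9), consumes 2 rolls
Frame 9 starts at roll index 14: rolls=0,10 (sum=10), consumes 2 rolls
Frame 10 starts at roll index 16: 3 remaining rolls

Answer: 0 2 4 6 8 10 11 12 14 16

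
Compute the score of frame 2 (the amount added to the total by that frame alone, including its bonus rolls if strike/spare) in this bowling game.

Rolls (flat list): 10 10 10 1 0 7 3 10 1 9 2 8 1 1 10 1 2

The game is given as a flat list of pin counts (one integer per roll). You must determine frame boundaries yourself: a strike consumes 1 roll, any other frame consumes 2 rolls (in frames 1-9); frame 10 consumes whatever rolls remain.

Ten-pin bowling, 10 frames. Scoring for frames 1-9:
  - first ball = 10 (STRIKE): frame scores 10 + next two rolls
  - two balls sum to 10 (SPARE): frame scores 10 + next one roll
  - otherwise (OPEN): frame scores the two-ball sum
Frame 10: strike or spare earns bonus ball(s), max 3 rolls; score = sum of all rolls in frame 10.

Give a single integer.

Frame 1: STRIKE. 10 + next two rolls (10+10) = 30. Cumulative: 30
Frame 2: STRIKE. 10 + next two rolls (10+1) = 21. Cumulative: 51
Frame 3: STRIKE. 10 + next two rolls (1+0) = 11. Cumulative: 62
Frame 4: OPEN (1+0=1). Cumulative: 63

Answer: 21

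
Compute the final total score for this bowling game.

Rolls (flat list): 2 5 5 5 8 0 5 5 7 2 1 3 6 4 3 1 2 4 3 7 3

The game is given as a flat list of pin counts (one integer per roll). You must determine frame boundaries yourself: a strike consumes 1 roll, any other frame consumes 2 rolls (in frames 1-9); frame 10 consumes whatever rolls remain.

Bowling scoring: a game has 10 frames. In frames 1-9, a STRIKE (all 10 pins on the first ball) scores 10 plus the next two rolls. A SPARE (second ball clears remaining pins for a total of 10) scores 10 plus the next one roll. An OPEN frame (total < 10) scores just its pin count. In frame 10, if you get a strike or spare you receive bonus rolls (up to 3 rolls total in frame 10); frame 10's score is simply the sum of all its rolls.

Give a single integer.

Answer: 99

Derivation:
Frame 1: OPEN (2+5=7). Cumulative: 7
Frame 2: SPARE (5+5=10). 10 + next roll (8) = 18. Cumulative: 25
Frame 3: OPEN (8+0=8). Cumulative: 33
Frame 4: SPARE (5+5=10). 10 + next roll (7) = 17. Cumulative: 50
Frame 5: OPEN (7+2=9). Cumulative: 59
Frame 6: OPEN (1+3=4). Cumulative: 63
Frame 7: SPARE (6+4=10). 10 + next roll (3) = 13. Cumulative: 76
Frame 8: OPEN (3+1=4). Cumulative: 80
Frame 9: OPEN (2+4=6). Cumulative: 86
Frame 10: SPARE. Sum of all frame-10 rolls (3+7+3) = 13. Cumulative: 99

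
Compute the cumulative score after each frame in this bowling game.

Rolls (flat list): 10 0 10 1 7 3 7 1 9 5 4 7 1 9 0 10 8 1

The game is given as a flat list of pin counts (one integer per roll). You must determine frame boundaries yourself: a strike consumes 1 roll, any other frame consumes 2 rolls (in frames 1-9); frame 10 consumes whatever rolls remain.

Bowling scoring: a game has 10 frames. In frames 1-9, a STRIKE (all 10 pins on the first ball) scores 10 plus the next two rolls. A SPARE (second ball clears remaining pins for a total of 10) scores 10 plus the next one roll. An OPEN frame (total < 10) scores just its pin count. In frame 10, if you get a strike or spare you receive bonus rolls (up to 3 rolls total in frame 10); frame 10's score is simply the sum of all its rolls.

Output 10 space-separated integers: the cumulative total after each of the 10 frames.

Answer: 20 31 39 50 65 74 82 91 110 119

Derivation:
Frame 1: STRIKE. 10 + next two rolls (0+10) = 20. Cumulative: 20
Frame 2: SPARE (0+10=10). 10 + next roll (1) = 11. Cumulative: 31
Frame 3: OPEN (1+7=8). Cumulative: 39
Frame 4: SPARE (3+7=10). 10 + next roll (1) = 11. Cumulative: 50
Frame 5: SPARE (1+9=10). 10 + next roll (5) = 15. Cumulative: 65
Frame 6: OPEN (5+4=9). Cumulative: 74
Frame 7: OPEN (7+1=8). Cumulative: 82
Frame 8: OPEN (9+0=9). Cumulative: 91
Frame 9: STRIKE. 10 + next two rolls (8+1) = 19. Cumulative: 110
Frame 10: OPEN. Sum of all frame-10 rolls (8+1) = 9. Cumulative: 119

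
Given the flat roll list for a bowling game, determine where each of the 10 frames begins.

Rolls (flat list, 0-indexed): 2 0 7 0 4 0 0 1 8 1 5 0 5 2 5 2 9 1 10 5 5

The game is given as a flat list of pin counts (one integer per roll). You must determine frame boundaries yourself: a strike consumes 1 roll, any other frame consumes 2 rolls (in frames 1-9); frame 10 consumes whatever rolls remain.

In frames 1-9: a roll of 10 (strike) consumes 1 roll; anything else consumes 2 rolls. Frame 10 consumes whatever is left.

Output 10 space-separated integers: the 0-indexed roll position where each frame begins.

Answer: 0 2 4 6 8 10 12 14 16 18

Derivation:
Frame 1 starts at roll index 0: rolls=2,0 (sum=2), consumes 2 rolls
Frame 2 starts at roll index 2: rolls=7,0 (sum=7), consumes 2 rolls
Frame 3 starts at roll index 4: rolls=4,0 (sum=4), consumes 2 rolls
Frame 4 starts at roll index 6: rolls=0,1 (sum=1), consumes 2 rolls
Frame 5 starts at roll index 8: rolls=8,1 (sum=9), consumes 2 rolls
Frame 6 starts at roll index 10: rolls=5,0 (sum=5), consumes 2 rolls
Frame 7 starts at roll index 12: rolls=5,2 (sum=7), consumes 2 rolls
Frame 8 starts at roll index 14: rolls=5,2 (sum=7), consumes 2 rolls
Frame 9 starts at roll index 16: rolls=9,1 (sum=10), consumes 2 rolls
Frame 10 starts at roll index 18: 3 remaining rolls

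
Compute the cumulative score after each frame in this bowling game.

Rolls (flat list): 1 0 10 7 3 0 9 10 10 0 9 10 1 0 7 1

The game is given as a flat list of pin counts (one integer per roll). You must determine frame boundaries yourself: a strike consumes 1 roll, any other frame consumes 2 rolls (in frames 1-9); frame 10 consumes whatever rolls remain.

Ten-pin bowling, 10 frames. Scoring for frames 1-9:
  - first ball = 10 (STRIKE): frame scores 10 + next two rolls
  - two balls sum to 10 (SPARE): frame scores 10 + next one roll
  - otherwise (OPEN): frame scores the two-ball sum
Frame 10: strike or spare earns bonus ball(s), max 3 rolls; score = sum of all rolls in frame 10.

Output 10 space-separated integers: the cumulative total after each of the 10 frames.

Frame 1: OPEN (1+0=1). Cumulative: 1
Frame 2: STRIKE. 10 + next two rolls (7+3) = 20. Cumulative: 21
Frame 3: SPARE (7+3=10). 10 + next roll (0) = 10. Cumulative: 31
Frame 4: OPEN (0+9=9). Cumulative: 40
Frame 5: STRIKE. 10 + next two rolls (10+0) = 20. Cumulative: 60
Frame 6: STRIKE. 10 + next two rolls (0+9) = 19. Cumulative: 79
Frame 7: OPEN (0+9=9). Cumulative: 88
Frame 8: STRIKE. 10 + next two rolls (1+0) = 11. Cumulative: 99
Frame 9: OPEN (1+0=1). Cumulative: 100
Frame 10: OPEN. Sum of all frame-10 rolls (7+1) = 8. Cumulative: 108

Answer: 1 21 31 40 60 79 88 99 100 108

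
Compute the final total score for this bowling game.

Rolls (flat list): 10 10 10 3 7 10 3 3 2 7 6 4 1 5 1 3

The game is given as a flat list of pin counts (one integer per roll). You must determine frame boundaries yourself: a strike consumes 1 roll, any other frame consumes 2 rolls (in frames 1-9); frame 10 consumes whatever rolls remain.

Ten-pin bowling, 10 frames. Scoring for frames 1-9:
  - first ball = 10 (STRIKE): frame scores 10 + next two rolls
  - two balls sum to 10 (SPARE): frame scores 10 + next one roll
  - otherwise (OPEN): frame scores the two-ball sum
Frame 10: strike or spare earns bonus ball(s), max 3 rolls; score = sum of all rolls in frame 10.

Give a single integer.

Answer: 145

Derivation:
Frame 1: STRIKE. 10 + next two rolls (10+10) = 30. Cumulative: 30
Frame 2: STRIKE. 10 + next two rolls (10+3) = 23. Cumulative: 53
Frame 3: STRIKE. 10 + next two rolls (3+7) = 20. Cumulative: 73
Frame 4: SPARE (3+7=10). 10 + next roll (10) = 20. Cumulative: 93
Frame 5: STRIKE. 10 + next two rolls (3+3) = 16. Cumulative: 109
Frame 6: OPEN (3+3=6). Cumulative: 115
Frame 7: OPEN (2+7=9). Cumulative: 124
Frame 8: SPARE (6+4=10). 10 + next roll (1) = 11. Cumulative: 135
Frame 9: OPEN (1+5=6). Cumulative: 141
Frame 10: OPEN. Sum of all frame-10 rolls (1+3) = 4. Cumulative: 145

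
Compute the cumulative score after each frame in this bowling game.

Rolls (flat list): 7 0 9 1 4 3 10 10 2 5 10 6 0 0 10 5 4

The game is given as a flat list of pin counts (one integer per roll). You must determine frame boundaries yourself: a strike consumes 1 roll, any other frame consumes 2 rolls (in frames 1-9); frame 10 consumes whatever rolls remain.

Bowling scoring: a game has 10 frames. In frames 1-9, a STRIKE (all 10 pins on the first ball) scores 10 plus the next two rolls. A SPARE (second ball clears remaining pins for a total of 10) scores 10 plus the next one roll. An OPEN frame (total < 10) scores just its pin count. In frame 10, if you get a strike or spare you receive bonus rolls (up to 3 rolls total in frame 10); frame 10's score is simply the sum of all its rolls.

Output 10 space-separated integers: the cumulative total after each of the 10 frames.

Answer: 7 21 28 50 67 74 90 96 111 120

Derivation:
Frame 1: OPEN (7+0=7). Cumulative: 7
Frame 2: SPARE (9+1=10). 10 + next roll (4) = 14. Cumulative: 21
Frame 3: OPEN (4+3=7). Cumulative: 28
Frame 4: STRIKE. 10 + next two rolls (10+2) = 22. Cumulative: 50
Frame 5: STRIKE. 10 + next two rolls (2+5) = 17. Cumulative: 67
Frame 6: OPEN (2+5=7). Cumulative: 74
Frame 7: STRIKE. 10 + next two rolls (6+0) = 16. Cumulative: 90
Frame 8: OPEN (6+0=6). Cumulative: 96
Frame 9: SPARE (0+10=10). 10 + next roll (5) = 15. Cumulative: 111
Frame 10: OPEN. Sum of all frame-10 rolls (5+4) = 9. Cumulative: 120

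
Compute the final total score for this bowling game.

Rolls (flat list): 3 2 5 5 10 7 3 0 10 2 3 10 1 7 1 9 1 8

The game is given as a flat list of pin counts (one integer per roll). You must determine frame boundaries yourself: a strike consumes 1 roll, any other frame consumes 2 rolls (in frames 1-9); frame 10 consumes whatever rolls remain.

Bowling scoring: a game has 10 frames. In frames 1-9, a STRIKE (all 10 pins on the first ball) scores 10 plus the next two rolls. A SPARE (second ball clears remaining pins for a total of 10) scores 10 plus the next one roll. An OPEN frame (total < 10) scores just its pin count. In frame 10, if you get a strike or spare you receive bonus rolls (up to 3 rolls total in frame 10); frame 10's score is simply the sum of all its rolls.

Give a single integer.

Frame 1: OPEN (3+2=5). Cumulative: 5
Frame 2: SPARE (5+5=10). 10 + next roll (10) = 20. Cumulative: 25
Frame 3: STRIKE. 10 + next two rolls (7+3) = 20. Cumulative: 45
Frame 4: SPARE (7+3=10). 10 + next roll (0) = 10. Cumulative: 55
Frame 5: SPARE (0+10=10). 10 + next roll (2) = 12. Cumulative: 67
Frame 6: OPEN (2+3=5). Cumulative: 72
Frame 7: STRIKE. 10 + next two rolls (1+7) = 18. Cumulative: 90
Frame 8: OPEN (1+7=8). Cumulative: 98
Frame 9: SPARE (1+9=10). 10 + next roll (1) = 11. Cumulative: 109
Frame 10: OPEN. Sum of all frame-10 rolls (1+8) = 9. Cumulative: 118

Answer: 118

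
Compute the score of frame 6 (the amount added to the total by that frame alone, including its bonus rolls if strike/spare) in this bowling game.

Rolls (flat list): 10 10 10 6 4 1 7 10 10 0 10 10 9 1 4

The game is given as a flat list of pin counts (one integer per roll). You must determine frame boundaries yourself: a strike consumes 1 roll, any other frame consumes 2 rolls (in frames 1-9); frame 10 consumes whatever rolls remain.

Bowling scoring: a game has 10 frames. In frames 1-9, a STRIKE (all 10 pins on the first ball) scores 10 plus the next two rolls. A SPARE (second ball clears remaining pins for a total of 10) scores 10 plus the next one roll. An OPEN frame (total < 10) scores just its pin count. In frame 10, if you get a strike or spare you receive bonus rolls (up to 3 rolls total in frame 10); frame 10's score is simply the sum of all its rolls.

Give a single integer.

Frame 1: STRIKE. 10 + next two rolls (10+10) = 30. Cumulative: 30
Frame 2: STRIKE. 10 + next two rolls (10+6) = 26. Cumulative: 56
Frame 3: STRIKE. 10 + next two rolls (6+4) = 20. Cumulative: 76
Frame 4: SPARE (6+4=10). 10 + next roll (1) = 11. Cumulative: 87
Frame 5: OPEN (1+7=8). Cumulative: 95
Frame 6: STRIKE. 10 + next two rolls (10+0) = 20. Cumulative: 115
Frame 7: STRIKE. 10 + next two rolls (0+10) = 20. Cumulative: 135
Frame 8: SPARE (0+10=10). 10 + next roll (10) = 20. Cumulative: 155

Answer: 20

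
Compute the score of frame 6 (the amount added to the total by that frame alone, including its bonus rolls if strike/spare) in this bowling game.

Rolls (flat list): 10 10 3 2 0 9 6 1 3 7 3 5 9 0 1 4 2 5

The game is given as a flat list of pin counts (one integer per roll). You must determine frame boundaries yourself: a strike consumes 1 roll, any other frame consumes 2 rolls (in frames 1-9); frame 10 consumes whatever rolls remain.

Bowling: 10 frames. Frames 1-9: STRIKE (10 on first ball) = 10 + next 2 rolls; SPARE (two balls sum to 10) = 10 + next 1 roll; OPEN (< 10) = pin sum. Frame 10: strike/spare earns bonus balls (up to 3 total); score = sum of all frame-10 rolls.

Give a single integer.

Frame 1: STRIKE. 10 + next two rolls (10+3) = 23. Cumulative: 23
Frame 2: STRIKE. 10 + next two rolls (3+2) = 15. Cumulative: 38
Frame 3: OPEN (3+2=5). Cumulative: 43
Frame 4: OPEN (0+9=9). Cumulative: 52
Frame 5: OPEN (6+1=7). Cumulative: 59
Frame 6: SPARE (3+7=10). 10 + next roll (3) = 13. Cumulative: 72
Frame 7: OPEN (3+5=8). Cumulative: 80
Frame 8: OPEN (9+0=9). Cumulative: 89

Answer: 13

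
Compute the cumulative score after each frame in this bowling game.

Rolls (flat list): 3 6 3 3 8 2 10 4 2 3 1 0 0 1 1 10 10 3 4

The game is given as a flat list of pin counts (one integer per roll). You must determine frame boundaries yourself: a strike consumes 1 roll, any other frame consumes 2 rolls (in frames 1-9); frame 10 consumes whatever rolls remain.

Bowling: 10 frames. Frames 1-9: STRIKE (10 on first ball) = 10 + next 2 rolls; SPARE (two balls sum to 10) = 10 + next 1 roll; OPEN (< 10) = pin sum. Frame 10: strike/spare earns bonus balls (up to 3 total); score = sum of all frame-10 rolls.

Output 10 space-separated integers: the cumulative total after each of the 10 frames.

Frame 1: OPEN (3+6=9). Cumulative: 9
Frame 2: OPEN (3+3=6). Cumulative: 15
Frame 3: SPARE (8+2=10). 10 + next roll (10) = 20. Cumulative: 35
Frame 4: STRIKE. 10 + next two rolls (4+2) = 16. Cumulative: 51
Frame 5: OPEN (4+2=6). Cumulative: 57
Frame 6: OPEN (3+1=4). Cumulative: 61
Frame 7: OPEN (0+0=0). Cumulative: 61
Frame 8: OPEN (1+1=2). Cumulative: 63
Frame 9: STRIKE. 10 + next two rolls (10+3) = 23. Cumulative: 86
Frame 10: STRIKE. Sum of all frame-10 rolls (10+3+4) = 17. Cumulative: 103

Answer: 9 15 35 51 57 61 61 63 86 103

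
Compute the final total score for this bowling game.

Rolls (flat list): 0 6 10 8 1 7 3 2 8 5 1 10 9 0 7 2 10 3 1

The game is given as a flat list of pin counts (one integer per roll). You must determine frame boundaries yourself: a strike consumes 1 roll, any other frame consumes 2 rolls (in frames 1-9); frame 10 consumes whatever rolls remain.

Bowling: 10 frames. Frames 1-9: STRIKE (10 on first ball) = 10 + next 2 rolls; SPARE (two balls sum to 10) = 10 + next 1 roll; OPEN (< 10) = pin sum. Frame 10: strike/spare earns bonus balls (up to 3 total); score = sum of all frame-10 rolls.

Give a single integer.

Answer: 118

Derivation:
Frame 1: OPEN (0+6=6). Cumulative: 6
Frame 2: STRIKE. 10 + next two rolls (8+1) = 19. Cumulative: 25
Frame 3: OPEN (8+1=9). Cumulative: 34
Frame 4: SPARE (7+3=10). 10 + next roll (2) = 12. Cumulative: 46
Frame 5: SPARE (2+8=10). 10 + next roll (5) = 15. Cumulative: 61
Frame 6: OPEN (5+1=6). Cumulative: 67
Frame 7: STRIKE. 10 + next two rolls (9+0) = 19. Cumulative: 86
Frame 8: OPEN (9+0=9). Cumulative: 95
Frame 9: OPEN (7+2=9). Cumulative: 104
Frame 10: STRIKE. Sum of all frame-10 rolls (10+3+1) = 14. Cumulative: 118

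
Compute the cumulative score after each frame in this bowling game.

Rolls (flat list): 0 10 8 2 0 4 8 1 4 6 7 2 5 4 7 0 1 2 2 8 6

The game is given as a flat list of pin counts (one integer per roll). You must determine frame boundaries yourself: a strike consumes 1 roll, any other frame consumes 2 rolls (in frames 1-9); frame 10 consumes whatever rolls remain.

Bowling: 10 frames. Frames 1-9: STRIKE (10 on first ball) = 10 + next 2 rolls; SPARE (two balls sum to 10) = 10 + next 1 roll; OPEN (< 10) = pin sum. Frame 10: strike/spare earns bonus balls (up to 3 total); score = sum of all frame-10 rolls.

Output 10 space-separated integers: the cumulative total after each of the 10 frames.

Answer: 18 28 32 41 58 67 76 83 86 102

Derivation:
Frame 1: SPARE (0+10=10). 10 + next roll (8) = 18. Cumulative: 18
Frame 2: SPARE (8+2=10). 10 + next roll (0) = 10. Cumulative: 28
Frame 3: OPEN (0+4=4). Cumulative: 32
Frame 4: OPEN (8+1=9). Cumulative: 41
Frame 5: SPARE (4+6=10). 10 + next roll (7) = 17. Cumulative: 58
Frame 6: OPEN (7+2=9). Cumulative: 67
Frame 7: OPEN (5+4=9). Cumulative: 76
Frame 8: OPEN (7+0=7). Cumulative: 83
Frame 9: OPEN (1+2=3). Cumulative: 86
Frame 10: SPARE. Sum of all frame-10 rolls (2+8+6) = 16. Cumulative: 102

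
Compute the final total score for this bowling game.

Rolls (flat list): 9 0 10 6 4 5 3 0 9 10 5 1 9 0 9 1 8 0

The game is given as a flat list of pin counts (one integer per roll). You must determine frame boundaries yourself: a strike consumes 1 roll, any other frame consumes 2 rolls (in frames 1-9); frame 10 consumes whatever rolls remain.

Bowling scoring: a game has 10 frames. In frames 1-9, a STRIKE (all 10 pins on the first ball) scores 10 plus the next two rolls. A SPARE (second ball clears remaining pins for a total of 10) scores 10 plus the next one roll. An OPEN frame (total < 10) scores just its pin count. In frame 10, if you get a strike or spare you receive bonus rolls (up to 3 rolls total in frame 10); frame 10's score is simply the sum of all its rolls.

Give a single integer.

Answer: 118

Derivation:
Frame 1: OPEN (9+0=9). Cumulative: 9
Frame 2: STRIKE. 10 + next two rolls (6+4) = 20. Cumulative: 29
Frame 3: SPARE (6+4=10). 10 + next roll (5) = 15. Cumulative: 44
Frame 4: OPEN (5+3=8). Cumulative: 52
Frame 5: OPEN (0+9=9). Cumulative: 61
Frame 6: STRIKE. 10 + next two rolls (5+1) = 16. Cumulative: 77
Frame 7: OPEN (5+1=6). Cumulative: 83
Frame 8: OPEN (9+0=9). Cumulative: 92
Frame 9: SPARE (9+1=10). 10 + next roll (8) = 18. Cumulative: 110
Frame 10: OPEN. Sum of all frame-10 rolls (8+0) = 8. Cumulative: 118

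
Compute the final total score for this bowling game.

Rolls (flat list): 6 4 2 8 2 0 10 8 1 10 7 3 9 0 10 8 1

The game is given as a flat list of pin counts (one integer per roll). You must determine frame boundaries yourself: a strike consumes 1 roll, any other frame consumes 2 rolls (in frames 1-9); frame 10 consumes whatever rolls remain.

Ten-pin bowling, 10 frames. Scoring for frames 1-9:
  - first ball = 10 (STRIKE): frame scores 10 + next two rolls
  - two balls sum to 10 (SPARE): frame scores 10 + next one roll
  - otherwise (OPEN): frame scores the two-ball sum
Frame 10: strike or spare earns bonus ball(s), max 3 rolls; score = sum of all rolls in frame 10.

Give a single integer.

Frame 1: SPARE (6+4=10). 10 + next roll (2) = 12. Cumulative: 12
Frame 2: SPARE (2+8=10). 10 + next roll (2) = 12. Cumulative: 24
Frame 3: OPEN (2+0=2). Cumulative: 26
Frame 4: STRIKE. 10 + next two rolls (8+1) = 19. Cumulative: 45
Frame 5: OPEN (8+1=9). Cumulative: 54
Frame 6: STRIKE. 10 + next two rolls (7+3) = 20. Cumulative: 74
Frame 7: SPARE (7+3=10). 10 + next roll (9) = 19. Cumulative: 93
Frame 8: OPEN (9+0=9). Cumulative: 102
Frame 9: STRIKE. 10 + next two rolls (8+1) = 19. Cumulative: 121
Frame 10: OPEN. Sum of all frame-10 rolls (8+1) = 9. Cumulative: 130

Answer: 130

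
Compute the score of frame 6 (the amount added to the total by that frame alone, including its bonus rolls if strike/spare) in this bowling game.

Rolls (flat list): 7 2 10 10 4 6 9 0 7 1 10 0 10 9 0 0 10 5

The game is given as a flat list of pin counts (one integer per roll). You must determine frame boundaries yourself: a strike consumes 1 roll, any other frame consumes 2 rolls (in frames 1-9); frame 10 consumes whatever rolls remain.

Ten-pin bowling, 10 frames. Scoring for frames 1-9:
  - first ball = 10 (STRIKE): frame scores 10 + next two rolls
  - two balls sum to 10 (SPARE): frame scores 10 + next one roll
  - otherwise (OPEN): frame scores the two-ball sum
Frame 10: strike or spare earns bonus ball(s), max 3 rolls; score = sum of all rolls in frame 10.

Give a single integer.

Answer: 8

Derivation:
Frame 1: OPEN (7+2=9). Cumulative: 9
Frame 2: STRIKE. 10 + next two rolls (10+4) = 24. Cumulative: 33
Frame 3: STRIKE. 10 + next two rolls (4+6) = 20. Cumulative: 53
Frame 4: SPARE (4+6=10). 10 + next roll (9) = 19. Cumulative: 72
Frame 5: OPEN (9+0=9). Cumulative: 81
Frame 6: OPEN (7+1=8). Cumulative: 89
Frame 7: STRIKE. 10 + next two rolls (0+10) = 20. Cumulative: 109
Frame 8: SPARE (0+10=10). 10 + next roll (9) = 19. Cumulative: 128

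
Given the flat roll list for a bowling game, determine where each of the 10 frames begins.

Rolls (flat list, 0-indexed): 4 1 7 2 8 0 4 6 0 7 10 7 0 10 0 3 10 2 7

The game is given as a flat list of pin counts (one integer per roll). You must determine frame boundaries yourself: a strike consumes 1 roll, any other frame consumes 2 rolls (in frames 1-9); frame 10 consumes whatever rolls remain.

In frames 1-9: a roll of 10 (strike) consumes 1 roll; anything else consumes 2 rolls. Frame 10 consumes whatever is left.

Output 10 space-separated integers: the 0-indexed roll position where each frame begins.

Answer: 0 2 4 6 8 10 11 13 14 16

Derivation:
Frame 1 starts at roll index 0: rolls=4,1 (sum=5), consumes 2 rolls
Frame 2 starts at roll index 2: rolls=7,2 (sum=9), consumes 2 rolls
Frame 3 starts at roll index 4: rolls=8,0 (sum=8), consumes 2 rolls
Frame 4 starts at roll index 6: rolls=4,6 (sum=10), consumes 2 rolls
Frame 5 starts at roll index 8: rolls=0,7 (sum=7), consumes 2 rolls
Frame 6 starts at roll index 10: roll=10 (strike), consumes 1 roll
Frame 7 starts at roll index 11: rolls=7,0 (sum=7), consumes 2 rolls
Frame 8 starts at roll index 13: roll=10 (strike), consumes 1 roll
Frame 9 starts at roll index 14: rolls=0,3 (sum=3), consumes 2 rolls
Frame 10 starts at roll index 16: 3 remaining rolls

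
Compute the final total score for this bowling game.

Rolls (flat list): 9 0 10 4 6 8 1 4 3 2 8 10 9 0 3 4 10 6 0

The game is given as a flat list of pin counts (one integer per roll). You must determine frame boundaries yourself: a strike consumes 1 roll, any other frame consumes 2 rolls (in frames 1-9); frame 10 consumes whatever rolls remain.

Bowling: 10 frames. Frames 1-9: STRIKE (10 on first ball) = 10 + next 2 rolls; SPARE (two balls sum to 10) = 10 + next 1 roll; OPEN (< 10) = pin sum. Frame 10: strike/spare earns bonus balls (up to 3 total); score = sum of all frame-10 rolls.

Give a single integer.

Answer: 134

Derivation:
Frame 1: OPEN (9+0=9). Cumulative: 9
Frame 2: STRIKE. 10 + next two rolls (4+6) = 20. Cumulative: 29
Frame 3: SPARE (4+6=10). 10 + next roll (8) = 18. Cumulative: 47
Frame 4: OPEN (8+1=9). Cumulative: 56
Frame 5: OPEN (4+3=7). Cumulative: 63
Frame 6: SPARE (2+8=10). 10 + next roll (10) = 20. Cumulative: 83
Frame 7: STRIKE. 10 + next two rolls (9+0) = 19. Cumulative: 102
Frame 8: OPEN (9+0=9). Cumulative: 111
Frame 9: OPEN (3+4=7). Cumulative: 118
Frame 10: STRIKE. Sum of all frame-10 rolls (10+6+0) = 16. Cumulative: 134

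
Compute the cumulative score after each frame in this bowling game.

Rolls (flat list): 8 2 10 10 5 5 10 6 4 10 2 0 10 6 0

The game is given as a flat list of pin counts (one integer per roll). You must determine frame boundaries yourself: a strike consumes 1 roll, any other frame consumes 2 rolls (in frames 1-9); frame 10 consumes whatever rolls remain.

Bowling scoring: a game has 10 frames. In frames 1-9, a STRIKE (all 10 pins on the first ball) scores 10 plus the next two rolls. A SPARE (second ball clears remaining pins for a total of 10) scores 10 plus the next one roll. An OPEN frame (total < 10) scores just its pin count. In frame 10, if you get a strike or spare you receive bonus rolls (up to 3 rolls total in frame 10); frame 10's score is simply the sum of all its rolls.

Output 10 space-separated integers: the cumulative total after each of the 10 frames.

Answer: 20 45 65 85 105 125 137 139 155 161

Derivation:
Frame 1: SPARE (8+2=10). 10 + next roll (10) = 20. Cumulative: 20
Frame 2: STRIKE. 10 + next two rolls (10+5) = 25. Cumulative: 45
Frame 3: STRIKE. 10 + next two rolls (5+5) = 20. Cumulative: 65
Frame 4: SPARE (5+5=10). 10 + next roll (10) = 20. Cumulative: 85
Frame 5: STRIKE. 10 + next two rolls (6+4) = 20. Cumulative: 105
Frame 6: SPARE (6+4=10). 10 + next roll (10) = 20. Cumulative: 125
Frame 7: STRIKE. 10 + next two rolls (2+0) = 12. Cumulative: 137
Frame 8: OPEN (2+0=2). Cumulative: 139
Frame 9: STRIKE. 10 + next two rolls (6+0) = 16. Cumulative: 155
Frame 10: OPEN. Sum of all frame-10 rolls (6+0) = 6. Cumulative: 161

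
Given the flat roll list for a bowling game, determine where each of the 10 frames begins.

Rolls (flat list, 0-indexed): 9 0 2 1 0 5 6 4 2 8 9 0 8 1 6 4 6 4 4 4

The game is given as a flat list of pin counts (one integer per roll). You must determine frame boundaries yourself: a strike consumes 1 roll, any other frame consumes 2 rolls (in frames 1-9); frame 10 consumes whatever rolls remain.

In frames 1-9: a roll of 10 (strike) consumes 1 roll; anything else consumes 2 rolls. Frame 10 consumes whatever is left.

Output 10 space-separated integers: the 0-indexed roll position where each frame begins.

Answer: 0 2 4 6 8 10 12 14 16 18

Derivation:
Frame 1 starts at roll index 0: rolls=9,0 (sum=9), consumes 2 rolls
Frame 2 starts at roll index 2: rolls=2,1 (sum=3), consumes 2 rolls
Frame 3 starts at roll index 4: rolls=0,5 (sum=5), consumes 2 rolls
Frame 4 starts at roll index 6: rolls=6,4 (sum=10), consumes 2 rolls
Frame 5 starts at roll index 8: rolls=2,8 (sum=10), consumes 2 rolls
Frame 6 starts at roll index 10: rolls=9,0 (sum=9), consumes 2 rolls
Frame 7 starts at roll index 12: rolls=8,1 (sum=9), consumes 2 rolls
Frame 8 starts at roll index 14: rolls=6,4 (sum=10), consumes 2 rolls
Frame 9 starts at roll index 16: rolls=6,4 (sum=10), consumes 2 rolls
Frame 10 starts at roll index 18: 2 remaining rolls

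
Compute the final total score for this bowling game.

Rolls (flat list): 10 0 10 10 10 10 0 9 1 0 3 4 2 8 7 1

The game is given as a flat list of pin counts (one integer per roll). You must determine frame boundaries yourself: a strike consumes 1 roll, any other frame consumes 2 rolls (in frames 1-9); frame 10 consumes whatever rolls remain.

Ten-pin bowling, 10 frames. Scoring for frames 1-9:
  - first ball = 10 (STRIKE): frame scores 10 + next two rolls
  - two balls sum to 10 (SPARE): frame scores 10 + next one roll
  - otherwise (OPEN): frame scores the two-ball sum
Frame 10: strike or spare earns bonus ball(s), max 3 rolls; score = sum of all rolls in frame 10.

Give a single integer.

Frame 1: STRIKE. 10 + next two rolls (0+10) = 20. Cumulative: 20
Frame 2: SPARE (0+10=10). 10 + next roll (10) = 20. Cumulative: 40
Frame 3: STRIKE. 10 + next two rolls (10+10) = 30. Cumulative: 70
Frame 4: STRIKE. 10 + next two rolls (10+0) = 20. Cumulative: 90
Frame 5: STRIKE. 10 + next two rolls (0+9) = 19. Cumulative: 109
Frame 6: OPEN (0+9=9). Cumulative: 118
Frame 7: OPEN (1+0=1). Cumulative: 119
Frame 8: OPEN (3+4=7). Cumulative: 126
Frame 9: SPARE (2+8=10). 10 + next roll (7) = 17. Cumulative: 143
Frame 10: OPEN. Sum of all frame-10 rolls (7+1) = 8. Cumulative: 151

Answer: 151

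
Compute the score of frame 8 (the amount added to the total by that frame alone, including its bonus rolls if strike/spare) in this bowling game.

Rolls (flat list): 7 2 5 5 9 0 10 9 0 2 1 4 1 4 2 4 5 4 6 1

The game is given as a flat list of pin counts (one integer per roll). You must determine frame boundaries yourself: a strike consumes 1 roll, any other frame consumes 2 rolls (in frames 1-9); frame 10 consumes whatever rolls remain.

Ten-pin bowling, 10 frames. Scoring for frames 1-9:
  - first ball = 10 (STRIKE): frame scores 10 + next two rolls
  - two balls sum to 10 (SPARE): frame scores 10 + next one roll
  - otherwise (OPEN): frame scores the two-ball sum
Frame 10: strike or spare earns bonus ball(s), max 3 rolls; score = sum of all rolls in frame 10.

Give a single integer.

Frame 1: OPEN (7+2=9). Cumulative: 9
Frame 2: SPARE (5+5=10). 10 + next roll (9) = 19. Cumulative: 28
Frame 3: OPEN (9+0=9). Cumulative: 37
Frame 4: STRIKE. 10 + next two rolls (9+0) = 19. Cumulative: 56
Frame 5: OPEN (9+0=9). Cumulative: 65
Frame 6: OPEN (2+1=3). Cumulative: 68
Frame 7: OPEN (4+1=5). Cumulative: 73
Frame 8: OPEN (4+2=6). Cumulative: 79
Frame 9: OPEN (4+5=9). Cumulative: 88
Frame 10: SPARE. Sum of all frame-10 rolls (4+6+1) = 11. Cumulative: 99

Answer: 6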